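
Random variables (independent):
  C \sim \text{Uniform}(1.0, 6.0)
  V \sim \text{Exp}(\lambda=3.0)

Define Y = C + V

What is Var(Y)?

For independent RVs: Var(aX + bY) = a²Var(X) + b²Var(Y)
Var(C) = 2.0833333
Var(V) = 0.11111111
Var(Y) = 1²*2.0833333 + 1²*0.11111111
= 1*2.0833333 + 1*0.11111111 = 2.1944444

2.1944444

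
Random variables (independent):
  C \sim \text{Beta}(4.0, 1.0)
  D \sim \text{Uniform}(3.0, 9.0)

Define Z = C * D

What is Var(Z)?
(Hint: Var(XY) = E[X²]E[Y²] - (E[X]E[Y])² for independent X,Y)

Var(XY) = E[X²]E[Y²] - (E[X]E[Y])²
E[C] = 0.8, Var(C) = 0.026666667
E[D] = 6, Var(D) = 3
E[C²] = 0.026666667 + 0.8² = 0.66666667
E[D²] = 3 + 6² = 39
Var(Z) = 0.66666667*39 - (0.8*6)²
= 26 - 23.04 = 2.96

2.96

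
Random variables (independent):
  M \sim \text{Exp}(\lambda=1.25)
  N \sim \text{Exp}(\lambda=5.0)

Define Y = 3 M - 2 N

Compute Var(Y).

For independent RVs: Var(aX + bY) = a²Var(X) + b²Var(Y)
Var(M) = 0.64
Var(N) = 0.04
Var(Y) = 3²*0.64 + (-2)²*0.04
= 9*0.64 + 4*0.04 = 5.92

5.92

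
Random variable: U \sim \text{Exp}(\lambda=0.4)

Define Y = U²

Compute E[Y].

Using E[X²] = Var(X) + (E[X])²:
E[U] = 2.5
Var(U) = 1/0.4^2 = 6.25
E[U²] = 6.25 + 2.5² = 6.25 + 6.25 = 12.5

12.5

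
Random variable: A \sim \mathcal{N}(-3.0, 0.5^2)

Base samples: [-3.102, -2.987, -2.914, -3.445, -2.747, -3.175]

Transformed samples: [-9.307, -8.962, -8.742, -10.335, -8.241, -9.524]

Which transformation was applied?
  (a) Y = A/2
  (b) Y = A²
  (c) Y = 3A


Checking option (c) Y = 3A:
  A = -3.102 -> Y = -9.307 ✓
  A = -2.987 -> Y = -8.962 ✓
  A = -2.914 -> Y = -8.742 ✓
All samples match this transformation.

(c) 3A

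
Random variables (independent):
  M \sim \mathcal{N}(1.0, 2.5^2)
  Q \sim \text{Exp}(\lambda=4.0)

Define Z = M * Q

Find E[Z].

For independent RVs: E[XY] = E[X]*E[Y]
E[M] = 1
E[Q] = 0.25
E[Z] = 1 * 0.25 = 0.25

0.25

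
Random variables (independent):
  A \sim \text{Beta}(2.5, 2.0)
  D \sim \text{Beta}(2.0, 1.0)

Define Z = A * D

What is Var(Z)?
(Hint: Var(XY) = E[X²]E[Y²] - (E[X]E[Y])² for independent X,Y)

Var(XY) = E[X²]E[Y²] - (E[X]E[Y])²
E[A] = 0.55555556, Var(A) = 0.044893378
E[D] = 0.66666667, Var(D) = 0.055555556
E[A²] = 0.044893378 + 0.55555556² = 0.35353535
E[D²] = 0.055555556 + 0.66666667² = 0.5
Var(Z) = 0.35353535*0.5 - (0.55555556*0.66666667)²
= 0.17676768 - 0.13717421 = 0.039593466

0.039593466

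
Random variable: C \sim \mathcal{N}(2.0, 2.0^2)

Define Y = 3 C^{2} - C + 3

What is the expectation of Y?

E[Y] = 3*E[C²] - 1*E[C] + 3
E[C] = 2
E[C²] = Var(C) + (E[C])² = 4 + 4 = 8
E[Y] = 3*8 - 1*2 + 3 = 25

25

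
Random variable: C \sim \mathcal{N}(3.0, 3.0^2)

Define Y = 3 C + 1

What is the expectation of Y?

For Y = 3C + 1:
E[Y] = 3 * E[C] + 1
E[C] = 3.0 = 3
E[Y] = 3 * 3 + 1 = 10

10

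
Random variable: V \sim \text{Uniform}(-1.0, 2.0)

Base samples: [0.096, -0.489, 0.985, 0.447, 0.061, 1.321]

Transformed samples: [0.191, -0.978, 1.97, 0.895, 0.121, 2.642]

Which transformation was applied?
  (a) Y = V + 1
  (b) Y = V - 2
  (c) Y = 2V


Checking option (c) Y = 2V:
  V = 0.096 -> Y = 0.191 ✓
  V = -0.489 -> Y = -0.978 ✓
  V = 0.985 -> Y = 1.97 ✓
All samples match this transformation.

(c) 2V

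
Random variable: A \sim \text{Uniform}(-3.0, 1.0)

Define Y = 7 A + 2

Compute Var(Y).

For Y = aA + b: Var(Y) = a² * Var(A)
Var(A) = (1 + 3)^2/12 = 1.3333333
Var(Y) = 7² * 1.3333333 = 49 * 1.3333333 = 65.333333

65.333333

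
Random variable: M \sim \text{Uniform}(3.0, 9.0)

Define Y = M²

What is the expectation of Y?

Using E[X²] = Var(X) + (E[X])²:
E[M] = 6
Var(M) = (9 - 3)^2/12 = 3
E[M²] = 3 + 6² = 3 + 36 = 39

39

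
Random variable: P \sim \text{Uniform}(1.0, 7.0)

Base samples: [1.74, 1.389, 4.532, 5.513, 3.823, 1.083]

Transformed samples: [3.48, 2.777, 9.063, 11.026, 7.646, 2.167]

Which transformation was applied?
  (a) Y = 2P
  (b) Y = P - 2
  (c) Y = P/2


Checking option (a) Y = 2P:
  P = 1.74 -> Y = 3.48 ✓
  P = 1.389 -> Y = 2.777 ✓
  P = 4.532 -> Y = 9.063 ✓
All samples match this transformation.

(a) 2P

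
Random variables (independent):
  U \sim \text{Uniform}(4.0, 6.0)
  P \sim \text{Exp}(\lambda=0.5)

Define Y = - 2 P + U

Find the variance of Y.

For independent RVs: Var(aX + bY) = a²Var(X) + b²Var(Y)
Var(U) = 0.33333333
Var(P) = 4
Var(Y) = 1²*0.33333333 + (-2)²*4
= 1*0.33333333 + 4*4 = 16.333333

16.333333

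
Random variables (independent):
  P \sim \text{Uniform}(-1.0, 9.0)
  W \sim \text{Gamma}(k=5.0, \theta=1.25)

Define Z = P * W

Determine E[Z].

For independent RVs: E[XY] = E[X]*E[Y]
E[P] = 4
E[W] = 6.25
E[Z] = 4 * 6.25 = 25

25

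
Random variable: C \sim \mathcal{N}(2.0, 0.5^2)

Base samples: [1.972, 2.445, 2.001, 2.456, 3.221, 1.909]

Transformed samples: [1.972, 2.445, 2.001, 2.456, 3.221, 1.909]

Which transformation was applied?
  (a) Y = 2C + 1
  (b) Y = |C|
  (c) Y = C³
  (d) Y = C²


Checking option (b) Y = |C|:
  C = 1.972 -> Y = 1.972 ✓
  C = 2.445 -> Y = 2.445 ✓
  C = 2.001 -> Y = 2.001 ✓
All samples match this transformation.

(b) |C|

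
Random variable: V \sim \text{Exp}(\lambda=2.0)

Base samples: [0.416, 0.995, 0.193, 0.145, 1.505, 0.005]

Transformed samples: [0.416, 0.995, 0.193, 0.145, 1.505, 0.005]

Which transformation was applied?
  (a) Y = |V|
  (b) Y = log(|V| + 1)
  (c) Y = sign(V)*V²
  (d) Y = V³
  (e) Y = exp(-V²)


Checking option (a) Y = |V|:
  V = 0.416 -> Y = 0.416 ✓
  V = 0.995 -> Y = 0.995 ✓
  V = 0.193 -> Y = 0.193 ✓
All samples match this transformation.

(a) |V|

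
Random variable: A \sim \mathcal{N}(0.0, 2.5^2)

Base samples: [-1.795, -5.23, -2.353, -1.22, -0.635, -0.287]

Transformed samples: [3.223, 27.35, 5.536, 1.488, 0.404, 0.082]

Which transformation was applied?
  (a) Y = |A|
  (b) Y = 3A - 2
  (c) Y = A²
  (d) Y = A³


Checking option (c) Y = A²:
  A = -1.795 -> Y = 3.223 ✓
  A = -5.23 -> Y = 27.35 ✓
  A = -2.353 -> Y = 5.536 ✓
All samples match this transformation.

(c) A²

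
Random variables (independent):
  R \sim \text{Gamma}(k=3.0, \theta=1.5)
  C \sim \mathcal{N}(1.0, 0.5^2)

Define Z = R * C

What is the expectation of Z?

For independent RVs: E[XY] = E[X]*E[Y]
E[R] = 4.5
E[C] = 1
E[Z] = 4.5 * 1 = 4.5

4.5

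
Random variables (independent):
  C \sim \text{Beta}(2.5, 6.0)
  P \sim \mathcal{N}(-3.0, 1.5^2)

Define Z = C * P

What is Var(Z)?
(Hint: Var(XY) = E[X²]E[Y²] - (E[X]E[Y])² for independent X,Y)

Var(XY) = E[X²]E[Y²] - (E[X]E[Y])²
E[C] = 0.29411765, Var(C) = 0.021853943
E[P] = -3, Var(P) = 2.25
E[C²] = 0.021853943 + 0.29411765² = 0.10835913
E[P²] = 2.25 + (-3)² = 11.25
Var(Z) = 0.10835913*11.25 - (0.29411765*(-3))²
= 1.2190402 - 0.77854671 = 0.44049353

0.44049353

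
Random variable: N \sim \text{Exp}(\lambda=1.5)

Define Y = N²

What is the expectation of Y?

Using E[X²] = Var(X) + (E[X])²:
E[N] = 0.66666667
Var(N) = 1/1.5^2 = 0.44444444
E[N²] = 0.44444444 + 0.66666667² = 0.44444444 + 0.44444444 = 0.88888889

0.88888889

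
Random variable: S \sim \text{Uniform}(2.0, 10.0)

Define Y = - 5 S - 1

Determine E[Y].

For Y = -5S - 1:
E[Y] = -5 * E[S] - 1
E[S] = (2 + 10)/2 = 6
E[Y] = -5 * 6 - 1 = -31

-31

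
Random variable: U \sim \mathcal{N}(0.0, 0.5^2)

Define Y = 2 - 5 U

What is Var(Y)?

For Y = aU + b: Var(Y) = a² * Var(U)
Var(U) = 0.5^2 = 0.25
Var(Y) = (-5)² * 0.25 = 25 * 0.25 = 6.25

6.25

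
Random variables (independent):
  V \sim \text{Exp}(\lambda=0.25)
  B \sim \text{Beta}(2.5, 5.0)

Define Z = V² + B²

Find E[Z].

E[Z] = E[V²] + E[B²]
E[V²] = Var(V) + E[V]² = 16 + 16 = 32
E[B²] = Var(B) + E[B]² = 0.026143791 + 0.11111111 = 0.1372549
E[Z] = 32 + 0.1372549 = 32.137255

32.137255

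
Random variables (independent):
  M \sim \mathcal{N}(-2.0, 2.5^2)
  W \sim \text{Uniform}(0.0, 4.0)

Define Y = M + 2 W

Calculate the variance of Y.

For independent RVs: Var(aX + bY) = a²Var(X) + b²Var(Y)
Var(M) = 6.25
Var(W) = 1.3333333
Var(Y) = 1²*6.25 + 2²*1.3333333
= 1*6.25 + 4*1.3333333 = 11.583333

11.583333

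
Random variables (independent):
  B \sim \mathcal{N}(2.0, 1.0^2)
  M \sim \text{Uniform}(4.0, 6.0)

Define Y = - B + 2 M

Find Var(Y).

For independent RVs: Var(aX + bY) = a²Var(X) + b²Var(Y)
Var(B) = 1
Var(M) = 0.33333333
Var(Y) = (-1)²*1 + 2²*0.33333333
= 1*1 + 4*0.33333333 = 2.3333333

2.3333333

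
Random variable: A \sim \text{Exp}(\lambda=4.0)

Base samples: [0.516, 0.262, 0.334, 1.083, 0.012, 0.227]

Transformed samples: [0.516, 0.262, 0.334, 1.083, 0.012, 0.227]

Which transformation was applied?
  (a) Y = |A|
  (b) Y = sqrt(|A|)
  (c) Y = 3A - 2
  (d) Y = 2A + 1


Checking option (a) Y = |A|:
  A = 0.516 -> Y = 0.516 ✓
  A = 0.262 -> Y = 0.262 ✓
  A = 0.334 -> Y = 0.334 ✓
All samples match this transformation.

(a) |A|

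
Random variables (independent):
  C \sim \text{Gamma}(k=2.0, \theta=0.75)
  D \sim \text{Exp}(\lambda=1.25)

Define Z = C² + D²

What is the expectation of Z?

E[Z] = E[C²] + E[D²]
E[C²] = Var(C) + E[C]² = 1.125 + 2.25 = 3.375
E[D²] = Var(D) + E[D]² = 0.64 + 0.64 = 1.28
E[Z] = 3.375 + 1.28 = 4.655

4.655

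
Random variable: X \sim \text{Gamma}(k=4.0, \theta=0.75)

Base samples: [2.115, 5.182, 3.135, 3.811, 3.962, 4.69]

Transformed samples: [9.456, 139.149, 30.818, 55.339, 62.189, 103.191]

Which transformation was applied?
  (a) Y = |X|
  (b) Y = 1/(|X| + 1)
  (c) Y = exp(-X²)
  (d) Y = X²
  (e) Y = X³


Checking option (e) Y = X³:
  X = 2.115 -> Y = 9.456 ✓
  X = 5.182 -> Y = 139.149 ✓
  X = 3.135 -> Y = 30.818 ✓
All samples match this transformation.

(e) X³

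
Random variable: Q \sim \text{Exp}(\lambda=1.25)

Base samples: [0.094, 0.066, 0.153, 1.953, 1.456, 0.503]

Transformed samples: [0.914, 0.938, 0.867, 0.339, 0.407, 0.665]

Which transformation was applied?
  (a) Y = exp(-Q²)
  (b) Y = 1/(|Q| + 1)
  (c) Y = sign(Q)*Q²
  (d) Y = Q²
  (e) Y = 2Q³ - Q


Checking option (b) Y = 1/(|Q| + 1):
  Q = 0.094 -> Y = 0.914 ✓
  Q = 0.066 -> Y = 0.938 ✓
  Q = 0.153 -> Y = 0.867 ✓
All samples match this transformation.

(b) 1/(|Q| + 1)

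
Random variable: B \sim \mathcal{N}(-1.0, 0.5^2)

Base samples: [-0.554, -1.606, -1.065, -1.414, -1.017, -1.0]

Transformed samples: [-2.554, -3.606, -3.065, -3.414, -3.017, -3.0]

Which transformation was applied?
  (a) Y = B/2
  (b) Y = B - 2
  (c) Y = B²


Checking option (b) Y = B - 2:
  B = -0.554 -> Y = -2.554 ✓
  B = -1.606 -> Y = -3.606 ✓
  B = -1.065 -> Y = -3.065 ✓
All samples match this transformation.

(b) B - 2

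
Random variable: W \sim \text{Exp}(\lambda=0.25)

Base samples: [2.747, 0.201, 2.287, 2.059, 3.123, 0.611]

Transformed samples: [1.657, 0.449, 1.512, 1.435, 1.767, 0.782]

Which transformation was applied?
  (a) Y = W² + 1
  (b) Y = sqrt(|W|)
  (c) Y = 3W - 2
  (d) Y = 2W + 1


Checking option (b) Y = sqrt(|W|):
  W = 2.747 -> Y = 1.657 ✓
  W = 0.201 -> Y = 0.449 ✓
  W = 2.287 -> Y = 1.512 ✓
All samples match this transformation.

(b) sqrt(|W|)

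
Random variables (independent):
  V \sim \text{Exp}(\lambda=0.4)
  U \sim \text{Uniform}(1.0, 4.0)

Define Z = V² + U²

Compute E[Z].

E[Z] = E[V²] + E[U²]
E[V²] = Var(V) + E[V]² = 6.25 + 6.25 = 12.5
E[U²] = Var(U) + E[U]² = 0.75 + 6.25 = 7
E[Z] = 12.5 + 7 = 19.5

19.5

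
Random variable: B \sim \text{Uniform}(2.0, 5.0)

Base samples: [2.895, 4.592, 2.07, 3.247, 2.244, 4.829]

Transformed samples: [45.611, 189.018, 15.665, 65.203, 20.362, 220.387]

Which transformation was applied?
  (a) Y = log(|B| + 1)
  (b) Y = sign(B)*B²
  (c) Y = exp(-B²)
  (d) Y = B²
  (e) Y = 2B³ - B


Checking option (e) Y = 2B³ - B:
  B = 2.895 -> Y = 45.611 ✓
  B = 4.592 -> Y = 189.018 ✓
  B = 2.07 -> Y = 15.665 ✓
All samples match this transformation.

(e) 2B³ - B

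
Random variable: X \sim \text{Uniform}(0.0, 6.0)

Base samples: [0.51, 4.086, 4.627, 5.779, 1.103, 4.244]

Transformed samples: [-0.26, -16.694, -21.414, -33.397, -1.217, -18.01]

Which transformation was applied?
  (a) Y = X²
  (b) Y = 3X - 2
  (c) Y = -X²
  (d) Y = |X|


Checking option (c) Y = -X²:
  X = 0.51 -> Y = -0.26 ✓
  X = 4.086 -> Y = -16.694 ✓
  X = 4.627 -> Y = -21.414 ✓
All samples match this transformation.

(c) -X²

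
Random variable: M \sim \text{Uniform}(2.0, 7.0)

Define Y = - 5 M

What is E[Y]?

For Y = -5M:
E[Y] = -5 * E[M]
E[M] = (2 + 7)/2 = 4.5
E[Y] = -5 * 4.5 = -22.5

-22.5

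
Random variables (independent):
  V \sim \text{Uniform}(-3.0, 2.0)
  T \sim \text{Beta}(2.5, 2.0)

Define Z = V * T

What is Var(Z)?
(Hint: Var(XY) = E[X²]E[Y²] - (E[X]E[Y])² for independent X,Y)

Var(XY) = E[X²]E[Y²] - (E[X]E[Y])²
E[V] = -0.5, Var(V) = 2.0833333
E[T] = 0.55555556, Var(T) = 0.044893378
E[V²] = 2.0833333 + (-0.5)² = 2.3333333
E[T²] = 0.044893378 + 0.55555556² = 0.35353535
Var(Z) = 2.3333333*0.35353535 - (-0.5*0.55555556)²
= 0.82491582 - 0.077160494 = 0.74775533

0.74775533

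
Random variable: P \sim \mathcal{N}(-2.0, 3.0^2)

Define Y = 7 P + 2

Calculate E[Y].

For Y = 7P + 2:
E[Y] = 7 * E[P] + 2
E[P] = -2.0 = -2
E[Y] = 7 * (-2) + 2 = -12

-12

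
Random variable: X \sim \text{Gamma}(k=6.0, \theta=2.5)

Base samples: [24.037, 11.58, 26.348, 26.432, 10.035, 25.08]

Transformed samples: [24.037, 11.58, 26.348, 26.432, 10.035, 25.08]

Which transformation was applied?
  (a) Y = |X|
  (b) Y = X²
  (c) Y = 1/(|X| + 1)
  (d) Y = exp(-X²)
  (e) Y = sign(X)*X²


Checking option (a) Y = |X|:
  X = 24.037 -> Y = 24.037 ✓
  X = 11.58 -> Y = 11.58 ✓
  X = 26.348 -> Y = 26.348 ✓
All samples match this transformation.

(a) |X|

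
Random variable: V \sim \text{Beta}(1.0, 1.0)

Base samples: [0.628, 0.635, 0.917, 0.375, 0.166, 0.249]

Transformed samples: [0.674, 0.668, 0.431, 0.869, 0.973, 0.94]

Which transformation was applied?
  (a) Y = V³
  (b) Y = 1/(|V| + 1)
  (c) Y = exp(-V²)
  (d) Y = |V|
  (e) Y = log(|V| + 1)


Checking option (c) Y = exp(-V²):
  V = 0.628 -> Y = 0.674 ✓
  V = 0.635 -> Y = 0.668 ✓
  V = 0.917 -> Y = 0.431 ✓
All samples match this transformation.

(c) exp(-V²)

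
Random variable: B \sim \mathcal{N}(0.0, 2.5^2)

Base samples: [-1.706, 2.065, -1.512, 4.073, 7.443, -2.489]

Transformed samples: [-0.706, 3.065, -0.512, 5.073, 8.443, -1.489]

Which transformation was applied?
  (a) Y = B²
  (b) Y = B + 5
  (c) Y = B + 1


Checking option (c) Y = B + 1:
  B = -1.706 -> Y = -0.706 ✓
  B = 2.065 -> Y = 3.065 ✓
  B = -1.512 -> Y = -0.512 ✓
All samples match this transformation.

(c) B + 1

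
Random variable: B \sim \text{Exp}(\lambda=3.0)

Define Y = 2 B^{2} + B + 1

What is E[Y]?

E[Y] = 2*E[B²] + 1*E[B] + 1
E[B] = 0.33333333
E[B²] = Var(B) + (E[B])² = 0.11111111 + 0.11111111 = 0.22222222
E[Y] = 2*0.22222222 + 1*0.33333333 + 1 = 1.7777778

1.7777778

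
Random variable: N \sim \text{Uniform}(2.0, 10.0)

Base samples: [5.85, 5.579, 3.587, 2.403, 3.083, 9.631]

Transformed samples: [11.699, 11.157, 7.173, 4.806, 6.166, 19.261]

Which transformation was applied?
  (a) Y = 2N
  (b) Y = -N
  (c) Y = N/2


Checking option (a) Y = 2N:
  N = 5.85 -> Y = 11.699 ✓
  N = 5.579 -> Y = 11.157 ✓
  N = 3.587 -> Y = 7.173 ✓
All samples match this transformation.

(a) 2N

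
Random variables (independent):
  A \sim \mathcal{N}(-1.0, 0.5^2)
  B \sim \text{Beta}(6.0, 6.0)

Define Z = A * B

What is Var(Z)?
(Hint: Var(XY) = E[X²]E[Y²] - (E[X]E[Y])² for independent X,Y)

Var(XY) = E[X²]E[Y²] - (E[X]E[Y])²
E[A] = -1, Var(A) = 0.25
E[B] = 0.5, Var(B) = 0.019230769
E[A²] = 0.25 + (-1)² = 1.25
E[B²] = 0.019230769 + 0.5² = 0.26923077
Var(Z) = 1.25*0.26923077 - (-1*0.5)²
= 0.33653846 - 0.25 = 0.086538462

0.086538462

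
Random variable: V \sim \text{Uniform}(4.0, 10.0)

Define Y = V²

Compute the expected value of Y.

Using E[X²] = Var(X) + (E[X])²:
E[V] = 7
Var(V) = (10 - 4)^2/12 = 3
E[V²] = 3 + 7² = 3 + 49 = 52

52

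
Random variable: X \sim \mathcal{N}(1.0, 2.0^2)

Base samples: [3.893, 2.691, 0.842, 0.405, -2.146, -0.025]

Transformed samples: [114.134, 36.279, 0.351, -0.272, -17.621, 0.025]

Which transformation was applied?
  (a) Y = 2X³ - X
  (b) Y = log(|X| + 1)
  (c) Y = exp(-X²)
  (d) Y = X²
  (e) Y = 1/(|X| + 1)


Checking option (a) Y = 2X³ - X:
  X = 3.893 -> Y = 114.134 ✓
  X = 2.691 -> Y = 36.279 ✓
  X = 0.842 -> Y = 0.351 ✓
All samples match this transformation.

(a) 2X³ - X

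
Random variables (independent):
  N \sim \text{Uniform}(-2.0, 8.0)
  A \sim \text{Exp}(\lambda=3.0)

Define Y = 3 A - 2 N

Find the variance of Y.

For independent RVs: Var(aX + bY) = a²Var(X) + b²Var(Y)
Var(N) = 8.3333333
Var(A) = 0.11111111
Var(Y) = (-2)²*8.3333333 + 3²*0.11111111
= 4*8.3333333 + 9*0.11111111 = 34.333333

34.333333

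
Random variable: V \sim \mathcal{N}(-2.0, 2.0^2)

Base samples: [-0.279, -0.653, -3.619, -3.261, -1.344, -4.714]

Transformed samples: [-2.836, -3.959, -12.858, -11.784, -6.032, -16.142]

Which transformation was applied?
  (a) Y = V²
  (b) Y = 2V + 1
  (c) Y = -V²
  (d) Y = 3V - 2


Checking option (d) Y = 3V - 2:
  V = -0.279 -> Y = -2.836 ✓
  V = -0.653 -> Y = -3.959 ✓
  V = -3.619 -> Y = -12.858 ✓
All samples match this transformation.

(d) 3V - 2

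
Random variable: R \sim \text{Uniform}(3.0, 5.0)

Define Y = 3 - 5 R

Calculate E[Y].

For Y = -5R + 3:
E[Y] = -5 * E[R] + 3
E[R] = (3 + 5)/2 = 4
E[Y] = -5 * 4 + 3 = -17

-17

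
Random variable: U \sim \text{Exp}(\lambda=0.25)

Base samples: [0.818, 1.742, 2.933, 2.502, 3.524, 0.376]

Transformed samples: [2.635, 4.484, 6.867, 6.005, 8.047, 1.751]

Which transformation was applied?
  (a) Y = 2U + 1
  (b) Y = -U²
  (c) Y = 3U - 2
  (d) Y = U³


Checking option (a) Y = 2U + 1:
  U = 0.818 -> Y = 2.635 ✓
  U = 1.742 -> Y = 4.484 ✓
  U = 2.933 -> Y = 6.867 ✓
All samples match this transformation.

(a) 2U + 1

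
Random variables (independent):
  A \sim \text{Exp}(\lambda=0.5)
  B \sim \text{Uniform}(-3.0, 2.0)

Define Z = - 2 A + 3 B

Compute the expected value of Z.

E[Z] = -2*E[A] + 3*E[B]
E[A] = 2
E[B] = -0.5
E[Z] = -2*2 + 3*(-0.5) = -5.5

-5.5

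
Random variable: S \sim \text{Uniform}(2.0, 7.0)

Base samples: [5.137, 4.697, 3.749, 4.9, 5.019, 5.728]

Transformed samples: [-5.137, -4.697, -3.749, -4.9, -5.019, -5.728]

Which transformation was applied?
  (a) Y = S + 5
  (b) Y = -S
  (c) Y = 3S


Checking option (b) Y = -S:
  S = 5.137 -> Y = -5.137 ✓
  S = 4.697 -> Y = -4.697 ✓
  S = 3.749 -> Y = -3.749 ✓
All samples match this transformation.

(b) -S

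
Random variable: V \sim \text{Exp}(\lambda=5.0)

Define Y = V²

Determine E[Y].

E[V²] = Var(V) + (E[V])² = 0.04 + 0.04 = 0.08

0.08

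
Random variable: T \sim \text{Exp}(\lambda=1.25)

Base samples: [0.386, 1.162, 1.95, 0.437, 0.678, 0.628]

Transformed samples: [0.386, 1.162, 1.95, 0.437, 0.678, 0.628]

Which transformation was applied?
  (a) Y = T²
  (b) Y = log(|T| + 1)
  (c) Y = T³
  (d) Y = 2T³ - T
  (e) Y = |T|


Checking option (e) Y = |T|:
  T = 0.386 -> Y = 0.386 ✓
  T = 1.162 -> Y = 1.162 ✓
  T = 1.95 -> Y = 1.95 ✓
All samples match this transformation.

(e) |T|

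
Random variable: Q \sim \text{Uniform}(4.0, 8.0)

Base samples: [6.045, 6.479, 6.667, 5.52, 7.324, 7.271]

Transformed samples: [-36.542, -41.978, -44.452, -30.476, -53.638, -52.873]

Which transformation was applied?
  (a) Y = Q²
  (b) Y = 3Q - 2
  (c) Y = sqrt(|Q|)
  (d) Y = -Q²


Checking option (d) Y = -Q²:
  Q = 6.045 -> Y = -36.542 ✓
  Q = 6.479 -> Y = -41.978 ✓
  Q = 6.667 -> Y = -44.452 ✓
All samples match this transformation.

(d) -Q²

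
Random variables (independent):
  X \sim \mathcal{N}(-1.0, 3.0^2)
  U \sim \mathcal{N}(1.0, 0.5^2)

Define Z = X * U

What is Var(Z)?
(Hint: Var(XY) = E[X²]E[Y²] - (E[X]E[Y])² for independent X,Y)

Var(XY) = E[X²]E[Y²] - (E[X]E[Y])²
E[X] = -1, Var(X) = 9
E[U] = 1, Var(U) = 0.25
E[X²] = 9 + (-1)² = 10
E[U²] = 0.25 + 1² = 1.25
Var(Z) = 10*1.25 - (-1*1)²
= 12.5 - 1 = 11.5

11.5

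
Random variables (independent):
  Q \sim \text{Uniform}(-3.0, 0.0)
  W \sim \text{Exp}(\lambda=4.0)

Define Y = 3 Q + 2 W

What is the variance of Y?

For independent RVs: Var(aX + bY) = a²Var(X) + b²Var(Y)
Var(Q) = 0.75
Var(W) = 0.0625
Var(Y) = 3²*0.75 + 2²*0.0625
= 9*0.75 + 4*0.0625 = 7

7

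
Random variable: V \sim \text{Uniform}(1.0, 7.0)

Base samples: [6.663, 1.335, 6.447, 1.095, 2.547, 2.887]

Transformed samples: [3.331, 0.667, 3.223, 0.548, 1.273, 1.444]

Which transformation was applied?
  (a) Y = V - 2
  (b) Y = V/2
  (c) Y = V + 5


Checking option (b) Y = V/2:
  V = 6.663 -> Y = 3.331 ✓
  V = 1.335 -> Y = 0.667 ✓
  V = 6.447 -> Y = 3.223 ✓
All samples match this transformation.

(b) V/2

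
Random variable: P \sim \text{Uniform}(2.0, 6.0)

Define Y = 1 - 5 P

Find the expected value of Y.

For Y = -5P + 1:
E[Y] = -5 * E[P] + 1
E[P] = (2 + 6)/2 = 4
E[Y] = -5 * 4 + 1 = -19

-19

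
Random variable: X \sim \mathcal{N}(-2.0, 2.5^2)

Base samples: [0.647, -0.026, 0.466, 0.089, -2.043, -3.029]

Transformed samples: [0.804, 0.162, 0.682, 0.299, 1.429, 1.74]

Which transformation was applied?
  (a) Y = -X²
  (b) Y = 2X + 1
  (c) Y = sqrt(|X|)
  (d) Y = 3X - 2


Checking option (c) Y = sqrt(|X|):
  X = 0.647 -> Y = 0.804 ✓
  X = -0.026 -> Y = 0.162 ✓
  X = 0.466 -> Y = 0.682 ✓
All samples match this transformation.

(c) sqrt(|X|)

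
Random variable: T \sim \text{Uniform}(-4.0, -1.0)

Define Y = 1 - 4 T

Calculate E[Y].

For Y = -4T + 1:
E[Y] = -4 * E[T] + 1
E[T] = (-4 - 1)/2 = -2.5
E[Y] = -4 * (-2.5) + 1 = 11

11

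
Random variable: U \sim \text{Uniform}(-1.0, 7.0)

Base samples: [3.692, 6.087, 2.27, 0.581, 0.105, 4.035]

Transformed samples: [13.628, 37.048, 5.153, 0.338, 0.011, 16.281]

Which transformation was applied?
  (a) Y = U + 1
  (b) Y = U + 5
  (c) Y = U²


Checking option (c) Y = U²:
  U = 3.692 -> Y = 13.628 ✓
  U = 6.087 -> Y = 37.048 ✓
  U = 2.27 -> Y = 5.153 ✓
All samples match this transformation.

(c) U²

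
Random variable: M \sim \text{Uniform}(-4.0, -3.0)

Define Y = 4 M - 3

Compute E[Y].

For Y = 4M - 3:
E[Y] = 4 * E[M] - 3
E[M] = (-4 - 3)/2 = -3.5
E[Y] = 4 * (-3.5) - 3 = -17

-17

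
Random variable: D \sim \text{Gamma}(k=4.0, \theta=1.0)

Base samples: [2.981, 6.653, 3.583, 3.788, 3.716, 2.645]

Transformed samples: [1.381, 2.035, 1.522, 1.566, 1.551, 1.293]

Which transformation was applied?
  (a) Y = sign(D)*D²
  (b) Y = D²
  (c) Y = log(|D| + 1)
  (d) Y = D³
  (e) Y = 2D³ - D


Checking option (c) Y = log(|D| + 1):
  D = 2.981 -> Y = 1.381 ✓
  D = 6.653 -> Y = 2.035 ✓
  D = 3.583 -> Y = 1.522 ✓
All samples match this transformation.

(c) log(|D| + 1)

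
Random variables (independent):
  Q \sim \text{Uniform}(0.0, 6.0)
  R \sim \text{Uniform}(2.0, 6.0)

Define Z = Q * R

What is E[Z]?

For independent RVs: E[XY] = E[X]*E[Y]
E[Q] = 3
E[R] = 4
E[Z] = 3 * 4 = 12

12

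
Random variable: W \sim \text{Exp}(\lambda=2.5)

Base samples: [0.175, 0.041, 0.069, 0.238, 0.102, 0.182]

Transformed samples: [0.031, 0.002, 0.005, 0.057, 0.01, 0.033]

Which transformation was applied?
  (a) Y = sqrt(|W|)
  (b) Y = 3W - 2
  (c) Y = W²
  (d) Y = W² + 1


Checking option (c) Y = W²:
  W = 0.175 -> Y = 0.031 ✓
  W = 0.041 -> Y = 0.002 ✓
  W = 0.069 -> Y = 0.005 ✓
All samples match this transformation.

(c) W²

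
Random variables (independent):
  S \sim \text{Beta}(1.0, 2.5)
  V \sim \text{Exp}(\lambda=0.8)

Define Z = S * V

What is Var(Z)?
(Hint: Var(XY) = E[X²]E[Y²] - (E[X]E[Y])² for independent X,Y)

Var(XY) = E[X²]E[Y²] - (E[X]E[Y])²
E[S] = 0.28571429, Var(S) = 0.045351474
E[V] = 1.25, Var(V) = 1.5625
E[S²] = 0.045351474 + 0.28571429² = 0.12698413
E[V²] = 1.5625 + 1.25² = 3.125
Var(Z) = 0.12698413*3.125 - (0.28571429*1.25)²
= 0.3968254 - 0.12755102 = 0.26927438

0.26927438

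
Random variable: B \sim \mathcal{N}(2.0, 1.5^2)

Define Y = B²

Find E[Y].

Using E[X²] = Var(X) + (E[X])²:
E[B] = 2
Var(B) = 1.5^2 = 2.25
E[B²] = 2.25 + 2² = 2.25 + 4 = 6.25

6.25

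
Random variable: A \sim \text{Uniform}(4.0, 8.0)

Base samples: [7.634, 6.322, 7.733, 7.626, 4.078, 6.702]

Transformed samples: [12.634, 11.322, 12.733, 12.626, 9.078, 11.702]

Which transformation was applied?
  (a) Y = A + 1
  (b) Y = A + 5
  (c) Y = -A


Checking option (b) Y = A + 5:
  A = 7.634 -> Y = 12.634 ✓
  A = 6.322 -> Y = 11.322 ✓
  A = 7.733 -> Y = 12.733 ✓
All samples match this transformation.

(b) A + 5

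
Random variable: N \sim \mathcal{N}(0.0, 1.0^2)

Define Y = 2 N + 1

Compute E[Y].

For Y = 2N + 1:
E[Y] = 2 * E[N] + 1
E[N] = 0.0 = 0
E[Y] = 2 * 0 + 1 = 1

1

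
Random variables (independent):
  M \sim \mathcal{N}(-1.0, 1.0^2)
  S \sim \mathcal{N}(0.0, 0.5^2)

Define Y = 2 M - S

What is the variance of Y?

For independent RVs: Var(aX + bY) = a²Var(X) + b²Var(Y)
Var(M) = 1
Var(S) = 0.25
Var(Y) = 2²*1 + (-1)²*0.25
= 4*1 + 1*0.25 = 4.25

4.25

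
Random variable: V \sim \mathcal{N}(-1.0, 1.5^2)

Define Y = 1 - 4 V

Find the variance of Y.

For Y = aV + b: Var(Y) = a² * Var(V)
Var(V) = 1.5^2 = 2.25
Var(Y) = (-4)² * 2.25 = 16 * 2.25 = 36

36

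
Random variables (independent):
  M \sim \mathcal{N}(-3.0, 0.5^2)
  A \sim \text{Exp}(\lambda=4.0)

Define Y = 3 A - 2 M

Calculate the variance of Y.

For independent RVs: Var(aX + bY) = a²Var(X) + b²Var(Y)
Var(M) = 0.25
Var(A) = 0.0625
Var(Y) = (-2)²*0.25 + 3²*0.0625
= 4*0.25 + 9*0.0625 = 1.5625

1.5625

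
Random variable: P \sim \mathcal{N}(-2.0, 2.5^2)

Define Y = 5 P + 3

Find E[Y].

For Y = 5P + 3:
E[Y] = 5 * E[P] + 3
E[P] = -2.0 = -2
E[Y] = 5 * (-2) + 3 = -7

-7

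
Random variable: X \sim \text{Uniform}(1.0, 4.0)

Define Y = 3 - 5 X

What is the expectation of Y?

For Y = -5X + 3:
E[Y] = -5 * E[X] + 3
E[X] = (1 + 4)/2 = 2.5
E[Y] = -5 * 2.5 + 3 = -9.5

-9.5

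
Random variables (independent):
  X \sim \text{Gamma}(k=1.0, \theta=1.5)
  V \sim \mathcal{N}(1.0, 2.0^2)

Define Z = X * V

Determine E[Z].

For independent RVs: E[XY] = E[X]*E[Y]
E[X] = 1.5
E[V] = 1
E[Z] = 1.5 * 1 = 1.5

1.5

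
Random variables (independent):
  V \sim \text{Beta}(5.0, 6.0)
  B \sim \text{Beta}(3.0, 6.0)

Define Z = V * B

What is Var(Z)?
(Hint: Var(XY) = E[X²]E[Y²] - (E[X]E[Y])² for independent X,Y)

Var(XY) = E[X²]E[Y²] - (E[X]E[Y])²
E[V] = 0.45454545, Var(V) = 0.020661157
E[B] = 0.33333333, Var(B) = 0.022222222
E[V²] = 0.020661157 + 0.45454545² = 0.22727273
E[B²] = 0.022222222 + 0.33333333² = 0.13333333
Var(Z) = 0.22727273*0.13333333 - (0.45454545*0.33333333)²
= 0.03030303 - 0.022956841 = 0.0073461892

0.0073461892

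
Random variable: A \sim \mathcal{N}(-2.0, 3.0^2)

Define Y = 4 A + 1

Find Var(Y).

For Y = aA + b: Var(Y) = a² * Var(A)
Var(A) = 3.0^2 = 9
Var(Y) = 4² * 9 = 16 * 9 = 144

144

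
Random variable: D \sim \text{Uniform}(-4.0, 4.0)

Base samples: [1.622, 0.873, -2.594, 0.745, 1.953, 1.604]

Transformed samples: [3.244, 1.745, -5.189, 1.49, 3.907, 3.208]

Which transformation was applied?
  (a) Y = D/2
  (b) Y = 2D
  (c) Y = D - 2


Checking option (b) Y = 2D:
  D = 1.622 -> Y = 3.244 ✓
  D = 0.873 -> Y = 1.745 ✓
  D = -2.594 -> Y = -5.189 ✓
All samples match this transformation.

(b) 2D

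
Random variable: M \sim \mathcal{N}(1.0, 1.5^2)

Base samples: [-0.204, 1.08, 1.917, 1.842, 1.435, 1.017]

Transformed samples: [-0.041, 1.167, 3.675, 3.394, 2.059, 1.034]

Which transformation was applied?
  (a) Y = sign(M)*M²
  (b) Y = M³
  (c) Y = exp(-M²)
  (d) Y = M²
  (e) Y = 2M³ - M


Checking option (a) Y = sign(M)*M²:
  M = -0.204 -> Y = -0.041 ✓
  M = 1.08 -> Y = 1.167 ✓
  M = 1.917 -> Y = 3.675 ✓
All samples match this transformation.

(a) sign(M)*M²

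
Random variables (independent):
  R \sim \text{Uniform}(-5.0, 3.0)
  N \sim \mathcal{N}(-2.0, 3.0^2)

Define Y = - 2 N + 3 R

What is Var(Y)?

For independent RVs: Var(aX + bY) = a²Var(X) + b²Var(Y)
Var(R) = 5.3333333
Var(N) = 9
Var(Y) = 3²*5.3333333 + (-2)²*9
= 9*5.3333333 + 4*9 = 84

84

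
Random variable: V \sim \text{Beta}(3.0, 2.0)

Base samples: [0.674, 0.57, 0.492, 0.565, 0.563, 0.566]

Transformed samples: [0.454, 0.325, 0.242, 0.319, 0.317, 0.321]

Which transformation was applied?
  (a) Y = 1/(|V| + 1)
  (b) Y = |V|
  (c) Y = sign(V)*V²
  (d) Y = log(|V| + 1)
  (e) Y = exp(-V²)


Checking option (c) Y = sign(V)*V²:
  V = 0.674 -> Y = 0.454 ✓
  V = 0.57 -> Y = 0.325 ✓
  V = 0.492 -> Y = 0.242 ✓
All samples match this transformation.

(c) sign(V)*V²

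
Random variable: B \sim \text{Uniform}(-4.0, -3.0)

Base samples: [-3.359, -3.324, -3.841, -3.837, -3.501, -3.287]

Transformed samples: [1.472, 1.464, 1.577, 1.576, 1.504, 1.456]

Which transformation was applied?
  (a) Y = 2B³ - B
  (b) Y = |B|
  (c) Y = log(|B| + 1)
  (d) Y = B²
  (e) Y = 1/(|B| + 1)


Checking option (c) Y = log(|B| + 1):
  B = -3.359 -> Y = 1.472 ✓
  B = -3.324 -> Y = 1.464 ✓
  B = -3.841 -> Y = 1.577 ✓
All samples match this transformation.

(c) log(|B| + 1)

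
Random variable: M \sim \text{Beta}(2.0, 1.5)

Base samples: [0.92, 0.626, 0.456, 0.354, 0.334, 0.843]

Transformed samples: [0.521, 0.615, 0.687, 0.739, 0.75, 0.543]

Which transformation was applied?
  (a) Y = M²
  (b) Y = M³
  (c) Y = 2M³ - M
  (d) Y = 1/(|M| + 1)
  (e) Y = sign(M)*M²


Checking option (d) Y = 1/(|M| + 1):
  M = 0.92 -> Y = 0.521 ✓
  M = 0.626 -> Y = 0.615 ✓
  M = 0.456 -> Y = 0.687 ✓
All samples match this transformation.

(d) 1/(|M| + 1)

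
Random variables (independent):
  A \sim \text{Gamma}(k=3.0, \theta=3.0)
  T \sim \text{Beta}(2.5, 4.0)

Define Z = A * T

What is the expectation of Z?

For independent RVs: E[XY] = E[X]*E[Y]
E[A] = 9
E[T] = 0.38461538
E[Z] = 9 * 0.38461538 = 3.4615385

3.4615385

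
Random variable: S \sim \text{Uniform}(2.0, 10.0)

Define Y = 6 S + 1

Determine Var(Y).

For Y = aS + b: Var(Y) = a² * Var(S)
Var(S) = (10 - 2)^2/12 = 5.3333333
Var(Y) = 6² * 5.3333333 = 36 * 5.3333333 = 192

192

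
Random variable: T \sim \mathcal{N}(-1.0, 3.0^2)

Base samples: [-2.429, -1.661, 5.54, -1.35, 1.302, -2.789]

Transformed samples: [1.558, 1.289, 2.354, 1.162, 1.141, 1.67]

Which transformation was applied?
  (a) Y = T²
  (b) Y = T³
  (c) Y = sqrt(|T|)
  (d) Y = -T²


Checking option (c) Y = sqrt(|T|):
  T = -2.429 -> Y = 1.558 ✓
  T = -1.661 -> Y = 1.289 ✓
  T = 5.54 -> Y = 2.354 ✓
All samples match this transformation.

(c) sqrt(|T|)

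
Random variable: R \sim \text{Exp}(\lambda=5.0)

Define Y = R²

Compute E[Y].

E[R²] = Var(R) + (E[R])² = 0.04 + 0.04 = 0.08

0.08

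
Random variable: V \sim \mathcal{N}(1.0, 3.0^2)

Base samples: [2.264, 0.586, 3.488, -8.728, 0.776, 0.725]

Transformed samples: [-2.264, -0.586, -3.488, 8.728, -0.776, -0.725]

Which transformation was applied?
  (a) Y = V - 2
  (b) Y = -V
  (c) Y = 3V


Checking option (b) Y = -V:
  V = 2.264 -> Y = -2.264 ✓
  V = 0.586 -> Y = -0.586 ✓
  V = 3.488 -> Y = -3.488 ✓
All samples match this transformation.

(b) -V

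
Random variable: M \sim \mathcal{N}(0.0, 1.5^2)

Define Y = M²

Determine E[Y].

Using E[X²] = Var(X) + (E[X])²:
E[M] = 0
Var(M) = 1.5^2 = 2.25
E[M²] = 2.25 + 0² = 2.25 + 0 = 2.25

2.25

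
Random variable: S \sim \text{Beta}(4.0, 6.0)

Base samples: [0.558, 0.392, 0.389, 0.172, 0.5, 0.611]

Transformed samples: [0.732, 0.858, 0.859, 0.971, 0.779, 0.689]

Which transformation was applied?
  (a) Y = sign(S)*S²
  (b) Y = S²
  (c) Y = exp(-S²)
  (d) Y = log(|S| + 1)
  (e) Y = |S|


Checking option (c) Y = exp(-S²):
  S = 0.558 -> Y = 0.732 ✓
  S = 0.392 -> Y = 0.858 ✓
  S = 0.389 -> Y = 0.859 ✓
All samples match this transformation.

(c) exp(-S²)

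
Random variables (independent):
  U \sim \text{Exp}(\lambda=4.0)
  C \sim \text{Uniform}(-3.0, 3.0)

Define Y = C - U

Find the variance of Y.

For independent RVs: Var(aX + bY) = a²Var(X) + b²Var(Y)
Var(U) = 0.0625
Var(C) = 3
Var(Y) = (-1)²*0.0625 + 1²*3
= 1*0.0625 + 1*3 = 3.0625

3.0625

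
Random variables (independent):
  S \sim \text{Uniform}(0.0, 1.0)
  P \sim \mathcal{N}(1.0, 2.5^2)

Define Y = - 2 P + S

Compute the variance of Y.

For independent RVs: Var(aX + bY) = a²Var(X) + b²Var(Y)
Var(S) = 0.083333333
Var(P) = 6.25
Var(Y) = 1²*0.083333333 + (-2)²*6.25
= 1*0.083333333 + 4*6.25 = 25.083333

25.083333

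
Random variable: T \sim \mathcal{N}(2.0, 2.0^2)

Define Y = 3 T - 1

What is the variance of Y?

For Y = aT + b: Var(Y) = a² * Var(T)
Var(T) = 2.0^2 = 4
Var(Y) = 3² * 4 = 9 * 4 = 36

36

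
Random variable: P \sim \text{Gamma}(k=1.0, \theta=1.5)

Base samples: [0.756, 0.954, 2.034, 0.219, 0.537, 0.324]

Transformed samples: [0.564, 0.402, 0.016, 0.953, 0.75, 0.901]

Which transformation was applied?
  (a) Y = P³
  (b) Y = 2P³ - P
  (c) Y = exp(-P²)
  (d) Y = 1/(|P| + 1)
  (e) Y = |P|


Checking option (c) Y = exp(-P²):
  P = 0.756 -> Y = 0.564 ✓
  P = 0.954 -> Y = 0.402 ✓
  P = 2.034 -> Y = 0.016 ✓
All samples match this transformation.

(c) exp(-P²)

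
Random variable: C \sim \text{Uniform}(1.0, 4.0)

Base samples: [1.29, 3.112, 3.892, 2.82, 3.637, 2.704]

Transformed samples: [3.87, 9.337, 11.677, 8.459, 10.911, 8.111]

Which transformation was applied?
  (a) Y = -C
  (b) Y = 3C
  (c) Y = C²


Checking option (b) Y = 3C:
  C = 1.29 -> Y = 3.87 ✓
  C = 3.112 -> Y = 9.337 ✓
  C = 3.892 -> Y = 11.677 ✓
All samples match this transformation.

(b) 3C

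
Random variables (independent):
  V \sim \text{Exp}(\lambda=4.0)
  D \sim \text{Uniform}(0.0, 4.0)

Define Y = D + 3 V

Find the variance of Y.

For independent RVs: Var(aX + bY) = a²Var(X) + b²Var(Y)
Var(V) = 0.0625
Var(D) = 1.3333333
Var(Y) = 3²*0.0625 + 1²*1.3333333
= 9*0.0625 + 1*1.3333333 = 1.8958333

1.8958333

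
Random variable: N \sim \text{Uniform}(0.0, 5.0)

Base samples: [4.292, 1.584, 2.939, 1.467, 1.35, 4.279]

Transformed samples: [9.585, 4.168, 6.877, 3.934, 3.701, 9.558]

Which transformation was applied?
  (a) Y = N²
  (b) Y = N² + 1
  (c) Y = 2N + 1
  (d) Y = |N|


Checking option (c) Y = 2N + 1:
  N = 4.292 -> Y = 9.585 ✓
  N = 1.584 -> Y = 4.168 ✓
  N = 2.939 -> Y = 6.877 ✓
All samples match this transformation.

(c) 2N + 1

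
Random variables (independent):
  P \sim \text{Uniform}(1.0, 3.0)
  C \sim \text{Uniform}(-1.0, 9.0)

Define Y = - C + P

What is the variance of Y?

For independent RVs: Var(aX + bY) = a²Var(X) + b²Var(Y)
Var(P) = 0.33333333
Var(C) = 8.3333333
Var(Y) = 1²*0.33333333 + (-1)²*8.3333333
= 1*0.33333333 + 1*8.3333333 = 8.6666667

8.6666667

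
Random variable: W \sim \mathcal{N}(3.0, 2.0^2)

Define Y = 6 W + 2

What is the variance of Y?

For Y = aW + b: Var(Y) = a² * Var(W)
Var(W) = 2.0^2 = 4
Var(Y) = 6² * 4 = 36 * 4 = 144

144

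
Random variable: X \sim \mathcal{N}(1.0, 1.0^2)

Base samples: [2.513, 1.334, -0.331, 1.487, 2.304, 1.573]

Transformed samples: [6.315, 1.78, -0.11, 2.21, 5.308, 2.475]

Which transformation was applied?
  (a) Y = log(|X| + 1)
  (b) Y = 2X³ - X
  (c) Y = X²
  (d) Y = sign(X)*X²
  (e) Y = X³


Checking option (d) Y = sign(X)*X²:
  X = 2.513 -> Y = 6.315 ✓
  X = 1.334 -> Y = 1.78 ✓
  X = -0.331 -> Y = -0.11 ✓
All samples match this transformation.

(d) sign(X)*X²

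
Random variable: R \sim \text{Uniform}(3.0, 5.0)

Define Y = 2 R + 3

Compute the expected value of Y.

For Y = 2R + 3:
E[Y] = 2 * E[R] + 3
E[R] = (3 + 5)/2 = 4
E[Y] = 2 * 4 + 3 = 11

11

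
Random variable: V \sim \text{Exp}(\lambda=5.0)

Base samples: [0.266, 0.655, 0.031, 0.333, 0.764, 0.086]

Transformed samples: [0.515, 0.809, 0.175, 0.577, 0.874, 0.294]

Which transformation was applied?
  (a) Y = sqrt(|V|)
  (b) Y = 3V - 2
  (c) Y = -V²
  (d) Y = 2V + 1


Checking option (a) Y = sqrt(|V|):
  V = 0.266 -> Y = 0.515 ✓
  V = 0.655 -> Y = 0.809 ✓
  V = 0.031 -> Y = 0.175 ✓
All samples match this transformation.

(a) sqrt(|V|)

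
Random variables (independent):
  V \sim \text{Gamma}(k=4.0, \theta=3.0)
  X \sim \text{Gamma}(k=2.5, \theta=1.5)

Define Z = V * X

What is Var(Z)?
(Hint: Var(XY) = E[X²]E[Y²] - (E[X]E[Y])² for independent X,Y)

Var(XY) = E[X²]E[Y²] - (E[X]E[Y])²
E[V] = 12, Var(V) = 36
E[X] = 3.75, Var(X) = 5.625
E[V²] = 36 + 12² = 180
E[X²] = 5.625 + 3.75² = 19.6875
Var(Z) = 180*19.6875 - (12*3.75)²
= 3543.75 - 2025 = 1518.75

1518.75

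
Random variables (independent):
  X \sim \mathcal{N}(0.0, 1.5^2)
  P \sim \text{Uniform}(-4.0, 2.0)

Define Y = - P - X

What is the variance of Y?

For independent RVs: Var(aX + bY) = a²Var(X) + b²Var(Y)
Var(X) = 2.25
Var(P) = 3
Var(Y) = (-1)²*2.25 + (-1)²*3
= 1*2.25 + 1*3 = 5.25

5.25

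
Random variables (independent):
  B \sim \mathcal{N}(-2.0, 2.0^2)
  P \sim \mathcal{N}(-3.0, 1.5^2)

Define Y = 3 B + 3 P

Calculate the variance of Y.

For independent RVs: Var(aX + bY) = a²Var(X) + b²Var(Y)
Var(B) = 4
Var(P) = 2.25
Var(Y) = 3²*4 + 3²*2.25
= 9*4 + 9*2.25 = 56.25

56.25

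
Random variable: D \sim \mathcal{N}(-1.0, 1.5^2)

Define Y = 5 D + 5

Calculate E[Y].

For Y = 5D + 5:
E[Y] = 5 * E[D] + 5
E[D] = -1.0 = -1
E[Y] = 5 * (-1) + 5 = 0

0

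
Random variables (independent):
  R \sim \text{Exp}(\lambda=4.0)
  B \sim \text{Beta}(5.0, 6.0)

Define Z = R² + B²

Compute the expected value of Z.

E[Z] = E[R²] + E[B²]
E[R²] = Var(R) + E[R]² = 0.0625 + 0.0625 = 0.125
E[B²] = Var(B) + E[B]² = 0.020661157 + 0.20661157 = 0.22727273
E[Z] = 0.125 + 0.22727273 = 0.35227273

0.35227273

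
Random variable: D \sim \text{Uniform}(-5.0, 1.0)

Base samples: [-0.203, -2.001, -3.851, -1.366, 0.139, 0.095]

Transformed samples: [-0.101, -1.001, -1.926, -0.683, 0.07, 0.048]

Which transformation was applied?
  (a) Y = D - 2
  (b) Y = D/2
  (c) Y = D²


Checking option (b) Y = D/2:
  D = -0.203 -> Y = -0.101 ✓
  D = -2.001 -> Y = -1.001 ✓
  D = -3.851 -> Y = -1.926 ✓
All samples match this transformation.

(b) D/2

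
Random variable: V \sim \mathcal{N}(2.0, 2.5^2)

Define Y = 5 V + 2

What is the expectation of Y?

For Y = 5V + 2:
E[Y] = 5 * E[V] + 2
E[V] = 2.0 = 2
E[Y] = 5 * 2 + 2 = 12

12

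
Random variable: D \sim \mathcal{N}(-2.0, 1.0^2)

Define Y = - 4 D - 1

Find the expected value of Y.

For Y = -4D - 1:
E[Y] = -4 * E[D] - 1
E[D] = -2.0 = -2
E[Y] = -4 * (-2) - 1 = 7

7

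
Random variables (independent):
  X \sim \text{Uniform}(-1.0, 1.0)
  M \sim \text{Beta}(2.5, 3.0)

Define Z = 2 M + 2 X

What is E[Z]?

E[Z] = 2*E[X] + 2*E[M]
E[X] = 0
E[M] = 0.45454545
E[Z] = 2*0 + 2*0.45454545 = 0.90909091

0.90909091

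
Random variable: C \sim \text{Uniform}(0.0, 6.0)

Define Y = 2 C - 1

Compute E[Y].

For Y = 2C - 1:
E[Y] = 2 * E[C] - 1
E[C] = (0 + 6)/2 = 3
E[Y] = 2 * 3 - 1 = 5

5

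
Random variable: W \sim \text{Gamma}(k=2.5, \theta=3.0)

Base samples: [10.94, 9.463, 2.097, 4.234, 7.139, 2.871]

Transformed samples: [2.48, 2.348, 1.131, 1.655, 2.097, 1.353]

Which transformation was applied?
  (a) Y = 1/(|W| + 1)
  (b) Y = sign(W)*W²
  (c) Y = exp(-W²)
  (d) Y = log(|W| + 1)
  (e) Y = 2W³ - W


Checking option (d) Y = log(|W| + 1):
  W = 10.94 -> Y = 2.48 ✓
  W = 9.463 -> Y = 2.348 ✓
  W = 2.097 -> Y = 1.131 ✓
All samples match this transformation.

(d) log(|W| + 1)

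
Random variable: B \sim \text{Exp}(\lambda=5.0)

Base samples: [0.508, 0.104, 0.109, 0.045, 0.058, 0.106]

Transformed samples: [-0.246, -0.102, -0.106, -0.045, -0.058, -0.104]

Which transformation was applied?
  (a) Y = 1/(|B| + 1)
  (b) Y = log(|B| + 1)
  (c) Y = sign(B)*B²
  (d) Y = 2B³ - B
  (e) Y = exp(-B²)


Checking option (d) Y = 2B³ - B:
  B = 0.508 -> Y = -0.246 ✓
  B = 0.104 -> Y = -0.102 ✓
  B = 0.109 -> Y = -0.106 ✓
All samples match this transformation.

(d) 2B³ - B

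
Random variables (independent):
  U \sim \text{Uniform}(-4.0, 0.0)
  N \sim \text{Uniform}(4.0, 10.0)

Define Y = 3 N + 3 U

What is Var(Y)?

For independent RVs: Var(aX + bY) = a²Var(X) + b²Var(Y)
Var(U) = 1.3333333
Var(N) = 3
Var(Y) = 3²*1.3333333 + 3²*3
= 9*1.3333333 + 9*3 = 39

39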